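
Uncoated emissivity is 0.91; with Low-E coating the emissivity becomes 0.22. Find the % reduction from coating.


Percentage reduction = (1 - coated/uncoated) * 100
  Ratio = 0.22 / 0.91 = 0.2418
  Reduction = (1 - 0.2418) * 100 = 75.8%

75.8%


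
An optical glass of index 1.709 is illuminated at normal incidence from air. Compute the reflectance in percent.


Fresnel reflectance at normal incidence:
  R = ((n - 1)/(n + 1))^2
  (n - 1)/(n + 1) = (1.709 - 1)/(1.709 + 1) = 0.26172
  R = 0.26172^2 = 0.0684974
  R(%) = 0.0684974 * 100 = 6.85%

6.85%


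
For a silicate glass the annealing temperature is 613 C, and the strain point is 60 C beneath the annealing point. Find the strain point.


Strain point = annealing point - difference:
  T_strain = 613 - 60 = 553 C

553 C


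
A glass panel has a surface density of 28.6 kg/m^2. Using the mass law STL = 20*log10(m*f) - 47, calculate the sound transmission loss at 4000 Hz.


Mass law: STL = 20 * log10(m * f) - 47
  m * f = 28.6 * 4000 = 114400
  log10(114400) = 5.05843
  STL = 20 * 5.05843 - 47 = 101.1686 - 47 = 54.2 dB

54.2 dB


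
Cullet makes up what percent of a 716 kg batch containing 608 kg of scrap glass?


Cullet ratio = (cullet mass / total batch mass) * 100
  Ratio = 608 / 716 * 100 = 84.92%

84.92%


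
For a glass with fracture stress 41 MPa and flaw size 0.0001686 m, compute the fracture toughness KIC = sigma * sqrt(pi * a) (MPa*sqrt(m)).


Fracture toughness: KIC = sigma * sqrt(pi * a)
  pi * a = pi * 0.0001686 = 0.000529673
  sqrt(pi * a) = 0.023015
  KIC = 41 * 0.023015 = 0.944 MPa*sqrt(m)

0.944 MPa*sqrt(m)


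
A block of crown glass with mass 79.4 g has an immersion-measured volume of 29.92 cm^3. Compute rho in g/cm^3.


Use the definition of density:
  rho = mass / volume
  rho = 79.4 / 29.92 = 2.654 g/cm^3

2.654 g/cm^3


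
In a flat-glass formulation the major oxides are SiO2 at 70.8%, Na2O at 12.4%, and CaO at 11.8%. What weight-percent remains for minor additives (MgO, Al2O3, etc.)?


Sum the three major oxides:
  SiO2 + Na2O + CaO = 70.8 + 12.4 + 11.8 = 95.0%
Subtract from 100%:
  Others = 100 - 95.0 = 5.0%

5.0%


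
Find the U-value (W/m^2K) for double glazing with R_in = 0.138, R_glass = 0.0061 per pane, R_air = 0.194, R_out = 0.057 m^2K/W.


Total thermal resistance (series):
  R_total = R_in + R_glass + R_air + R_glass + R_out
  R_total = 0.138 + 0.0061 + 0.194 + 0.0061 + 0.057 = 0.4012 m^2K/W
U-value = 1 / R_total = 1 / 0.4012 = 2.493 W/m^2K

2.493 W/m^2K


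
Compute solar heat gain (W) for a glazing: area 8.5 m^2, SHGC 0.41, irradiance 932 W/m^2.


Solar heat gain: Q = Area * SHGC * Irradiance
  Q = 8.5 * 0.41 * 932 = 3248 W

3248 W


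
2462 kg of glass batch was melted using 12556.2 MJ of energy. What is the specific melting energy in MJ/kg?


Rearrange E = m * s for s:
  s = E / m
  s = 12556.2 / 2462 = 5.1 MJ/kg

5.1 MJ/kg


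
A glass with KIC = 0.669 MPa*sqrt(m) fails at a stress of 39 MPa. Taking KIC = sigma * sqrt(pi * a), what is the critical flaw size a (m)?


Rearrange KIC = sigma * sqrt(pi * a):
  sqrt(pi * a) = KIC / sigma
  sqrt(pi * a) = 0.669 / 39 = 0.017154
  a = (KIC / sigma)^2 / pi
  a = 0.017154^2 / pi = 0.0000937 m

0.0000937 m


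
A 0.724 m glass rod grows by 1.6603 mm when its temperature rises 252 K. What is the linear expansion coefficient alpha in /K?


Rearrange dL = alpha * L0 * dT for alpha:
  alpha = dL / (L0 * dT)
  alpha = (1.6603 / 1000) / (0.724 * 252) = 0.0000091 /K = 9.1 x 10^-6 /K

9.1 x 10^-6 /K


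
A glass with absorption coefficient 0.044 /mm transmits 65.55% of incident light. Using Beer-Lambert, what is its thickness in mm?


Rearrange T = exp(-alpha * thickness):
  thickness = -ln(T) / alpha
  T = 65.55/100 = 0.6555
  ln(T) = -0.42236
  -ln(T) = 0.42236
  thickness = 0.42236 / 0.044 = 9.6 mm

9.6 mm


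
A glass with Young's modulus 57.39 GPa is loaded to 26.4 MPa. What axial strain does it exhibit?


Rearrange E = sigma / epsilon:
  epsilon = sigma / E
  E (MPa) = 57.39 * 1000 = 57390
  epsilon = 26.4 / 57390 = 0.00046

0.00046


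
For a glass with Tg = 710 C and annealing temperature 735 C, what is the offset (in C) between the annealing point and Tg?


Offset = T_anneal - Tg:
  offset = 735 - 710 = 25 C

25 C


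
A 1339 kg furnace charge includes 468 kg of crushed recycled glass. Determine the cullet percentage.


Cullet ratio = (cullet mass / total batch mass) * 100
  Ratio = 468 / 1339 * 100 = 34.95%

34.95%


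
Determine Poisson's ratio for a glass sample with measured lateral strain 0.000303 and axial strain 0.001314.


Poisson's ratio: nu = lateral strain / axial strain
  nu = 0.000303 / 0.001314 = 0.2306

0.2306


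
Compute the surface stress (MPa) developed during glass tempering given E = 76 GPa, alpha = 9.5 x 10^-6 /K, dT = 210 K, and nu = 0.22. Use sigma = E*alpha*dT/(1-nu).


Tempering stress: sigma = E * alpha * dT / (1 - nu)
  E (MPa) = 76 * 1000 = 76000
  Numerator = 76000 * (9.5 x 10^-6) * 210 = 151.62
  Denominator = 1 - 0.22 = 0.78
  sigma = 151.62 / 0.78 = 194.4 MPa

194.4 MPa


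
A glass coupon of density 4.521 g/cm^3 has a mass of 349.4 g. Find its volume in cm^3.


Rearrange rho = m / V:
  V = m / rho
  V = 349.4 / 4.521 = 77.284 cm^3

77.284 cm^3


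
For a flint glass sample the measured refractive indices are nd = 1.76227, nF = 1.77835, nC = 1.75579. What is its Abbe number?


Abbe number formula: Vd = (nd - 1) / (nF - nC)
  nd - 1 = 1.76227 - 1 = 0.76227
  nF - nC = 1.77835 - 1.75579 = 0.02256
  Vd = 0.76227 / 0.02256 = 33.79

33.79


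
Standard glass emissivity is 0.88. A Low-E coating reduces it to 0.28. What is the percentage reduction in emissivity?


Percentage reduction = (1 - coated/uncoated) * 100
  Ratio = 0.28 / 0.88 = 0.3182
  Reduction = (1 - 0.3182) * 100 = 68.2%

68.2%


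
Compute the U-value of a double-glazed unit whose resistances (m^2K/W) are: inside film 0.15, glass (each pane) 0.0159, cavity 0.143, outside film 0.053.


Total thermal resistance (series):
  R_total = R_in + R_glass + R_air + R_glass + R_out
  R_total = 0.15 + 0.0159 + 0.143 + 0.0159 + 0.053 = 0.3778 m^2K/W
U-value = 1 / R_total = 1 / 0.3778 = 2.647 W/m^2K

2.647 W/m^2K


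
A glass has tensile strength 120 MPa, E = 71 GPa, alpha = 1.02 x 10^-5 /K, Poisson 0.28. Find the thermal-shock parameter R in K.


Thermal shock resistance: R = sigma * (1 - nu) / (E * alpha)
  Numerator = 120 * (1 - 0.28) = 86.4
  Denominator = 71 * 1000 * (1.02 x 10^-5) = 0.7242
  R = 86.4 / 0.7242 = 119.3 K

119.3 K


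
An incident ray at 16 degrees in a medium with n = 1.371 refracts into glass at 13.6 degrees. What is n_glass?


Apply Snell's law: n1 * sin(theta1) = n2 * sin(theta2)
  n2 = n1 * sin(theta1) / sin(theta2)
  sin(16) = 0.275637
  sin(13.6) = 0.235142
  n2 = 1.371 * 0.275637 / 0.235142 = 1.6071

1.6071


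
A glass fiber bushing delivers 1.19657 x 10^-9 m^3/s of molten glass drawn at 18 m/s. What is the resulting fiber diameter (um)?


Cross-sectional area from continuity:
  A = Q / v = 1.19657 x 10^-9 / 18 = 6.647611 x 10^-11 m^2
Diameter from circular cross-section:
  d = sqrt(4A / pi) * 10^6 (m -> um)
  d = sqrt(4 * 6.647611 x 10^-11 / pi) * 10^6 = 9.2 um

9.2 um


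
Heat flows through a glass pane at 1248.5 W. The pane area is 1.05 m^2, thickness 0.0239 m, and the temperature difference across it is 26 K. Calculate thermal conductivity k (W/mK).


Fourier's law rearranged: k = Q * t / (A * dT)
  Numerator = 1248.5 * 0.0239 = 29.83915
  Denominator = 1.05 * 26 = 27.3
  k = 29.83915 / 27.3 = 1.093 W/mK

1.093 W/mK


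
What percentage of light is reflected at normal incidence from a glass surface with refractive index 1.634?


Fresnel reflectance at normal incidence:
  R = ((n - 1)/(n + 1))^2
  (n - 1)/(n + 1) = (1.634 - 1)/(1.634 + 1) = 0.240699
  R = 0.240699^2 = 0.057936
  R(%) = 0.057936 * 100 = 5.794%

5.794%


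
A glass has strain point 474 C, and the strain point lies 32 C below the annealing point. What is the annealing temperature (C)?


T_anneal = T_strain + gap:
  T_anneal = 474 + 32 = 506 C

506 C


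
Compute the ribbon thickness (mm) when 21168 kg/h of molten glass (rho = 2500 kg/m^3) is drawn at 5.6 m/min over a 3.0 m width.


Ribbon cross-section from mass balance:
  Volume rate = throughput / density = 21168 / 2500 = 8.4672 m^3/h
  thickness = volume rate / (speed * 60 * width), i.e.
  thickness = throughput / (60 * speed * width * density) * 1000
  thickness = 21168 / (60 * 5.6 * 3.0 * 2500) * 1000 = 8.4 mm

8.4 mm


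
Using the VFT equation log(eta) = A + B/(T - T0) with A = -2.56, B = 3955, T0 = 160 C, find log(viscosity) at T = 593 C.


VFT equation: log(eta) = A + B / (T - T0)
  T - T0 = 593 - 160 = 433
  B / (T - T0) = 3955 / 433 = 9.134
  log(eta) = -2.56 + 9.134 = 6.574

6.574


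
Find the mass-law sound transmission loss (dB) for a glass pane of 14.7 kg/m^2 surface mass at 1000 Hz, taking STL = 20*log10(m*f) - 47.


Mass law: STL = 20 * log10(m * f) - 47
  m * f = 14.7 * 1000 = 14700
  log10(14700) = 4.16732
  STL = 20 * 4.16732 - 47 = 83.3464 - 47 = 36.3 dB

36.3 dB


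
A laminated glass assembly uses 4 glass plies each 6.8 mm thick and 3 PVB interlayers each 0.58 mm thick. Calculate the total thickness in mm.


Total thickness = glass contribution + PVB contribution
  Glass: 4 * 6.8 = 27.2 mm
  PVB: 3 * 0.58 = 1.74 mm
  Total = 27.2 + 1.74 = 28.94 mm

28.94 mm


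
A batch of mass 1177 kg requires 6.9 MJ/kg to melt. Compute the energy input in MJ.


Total energy = mass * specific energy
  E = 1177 * 6.9 = 8121.3 MJ

8121.3 MJ


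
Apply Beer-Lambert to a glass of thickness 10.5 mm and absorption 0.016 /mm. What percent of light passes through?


Beer-Lambert law: T = exp(-alpha * thickness)
  exponent = -0.016 * 10.5 = -0.168
  T = exp(-0.168) = 0.8454
  Percentage = 0.8454 * 100 = 84.54%

84.54%


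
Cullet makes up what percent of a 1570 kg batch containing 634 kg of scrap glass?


Cullet ratio = (cullet mass / total batch mass) * 100
  Ratio = 634 / 1570 * 100 = 40.38%

40.38%


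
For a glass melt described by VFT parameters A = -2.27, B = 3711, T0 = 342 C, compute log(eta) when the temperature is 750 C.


VFT equation: log(eta) = A + B / (T - T0)
  T - T0 = 750 - 342 = 408
  B / (T - T0) = 3711 / 408 = 9.096
  log(eta) = -2.27 + 9.096 = 6.826

6.826


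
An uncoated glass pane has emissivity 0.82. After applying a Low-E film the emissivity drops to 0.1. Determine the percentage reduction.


Percentage reduction = (1 - coated/uncoated) * 100
  Ratio = 0.1 / 0.82 = 0.122
  Reduction = (1 - 0.122) * 100 = 87.8%

87.8%


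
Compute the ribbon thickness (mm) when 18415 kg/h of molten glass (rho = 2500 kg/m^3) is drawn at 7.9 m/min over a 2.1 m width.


Ribbon cross-section from mass balance:
  Volume rate = throughput / density = 18415 / 2500 = 7.366 m^3/h
  thickness = volume rate / (speed * 60 * width), i.e.
  thickness = throughput / (60 * speed * width * density) * 1000
  thickness = 18415 / (60 * 7.9 * 2.1 * 2500) * 1000 = 7.4 mm

7.4 mm


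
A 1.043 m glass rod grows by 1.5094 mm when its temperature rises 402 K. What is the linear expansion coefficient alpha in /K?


Rearrange dL = alpha * L0 * dT for alpha:
  alpha = dL / (L0 * dT)
  alpha = (1.5094 / 1000) / (1.043 * 402) = 0.0000036 /K = 3.6 x 10^-6 /K

3.6 x 10^-6 /K


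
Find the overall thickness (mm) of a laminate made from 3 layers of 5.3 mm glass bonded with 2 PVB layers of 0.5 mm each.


Total thickness = glass contribution + PVB contribution
  Glass: 3 * 5.3 = 15.9 mm
  PVB: 2 * 0.5 = 1.0 mm
  Total = 15.9 + 1.0 = 16.9 mm

16.9 mm


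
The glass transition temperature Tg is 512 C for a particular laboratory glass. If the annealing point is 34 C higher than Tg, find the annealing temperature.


The annealing temperature is Tg plus the offset:
  T_anneal = 512 + 34 = 546 C

546 C


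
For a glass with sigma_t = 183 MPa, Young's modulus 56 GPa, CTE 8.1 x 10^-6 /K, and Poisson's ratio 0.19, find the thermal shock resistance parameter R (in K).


Thermal shock resistance: R = sigma * (1 - nu) / (E * alpha)
  Numerator = 183 * (1 - 0.19) = 148.23
  Denominator = 56 * 1000 * (8.1 x 10^-6) = 0.4536
  R = 148.23 / 0.4536 = 326.8 K

326.8 K


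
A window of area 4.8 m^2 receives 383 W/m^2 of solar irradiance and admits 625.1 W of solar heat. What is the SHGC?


Rearrange Q = Area * SHGC * Irradiance:
  SHGC = Q / (Area * Irradiance)
  SHGC = 625.1 / (4.8 * 383) = 0.34

0.34


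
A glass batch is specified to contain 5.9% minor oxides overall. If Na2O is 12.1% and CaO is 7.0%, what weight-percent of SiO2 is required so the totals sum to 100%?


Known pieces sum to 100%:
  SiO2 = 100 - (others + Na2O + CaO)
  SiO2 = 100 - (5.9 + 12.1 + 7.0) = 75.0%

75.0%


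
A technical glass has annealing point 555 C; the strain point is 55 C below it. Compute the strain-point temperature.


Strain point = annealing point - difference:
  T_strain = 555 - 55 = 500 C

500 C


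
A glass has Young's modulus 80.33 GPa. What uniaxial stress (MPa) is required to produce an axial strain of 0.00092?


Rearrange E = sigma / epsilon:
  sigma = E * epsilon
  E (MPa) = 80.33 * 1000 = 80330
  sigma = 80330 * 0.00092 = 73.9 MPa

73.9 MPa


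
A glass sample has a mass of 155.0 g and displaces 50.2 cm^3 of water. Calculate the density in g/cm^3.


Use the definition of density:
  rho = mass / volume
  rho = 155.0 / 50.2 = 3.088 g/cm^3

3.088 g/cm^3


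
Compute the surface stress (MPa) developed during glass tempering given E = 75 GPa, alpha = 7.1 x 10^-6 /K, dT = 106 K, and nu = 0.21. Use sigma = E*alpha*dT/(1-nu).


Tempering stress: sigma = E * alpha * dT / (1 - nu)
  E (MPa) = 75 * 1000 = 75000
  Numerator = 75000 * (7.1 x 10^-6) * 106 = 56.445
  Denominator = 1 - 0.21 = 0.79
  sigma = 56.445 / 0.79 = 71.4 MPa

71.4 MPa


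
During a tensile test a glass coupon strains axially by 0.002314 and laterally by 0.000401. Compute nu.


Poisson's ratio: nu = lateral strain / axial strain
  nu = 0.000401 / 0.002314 = 0.1733

0.1733


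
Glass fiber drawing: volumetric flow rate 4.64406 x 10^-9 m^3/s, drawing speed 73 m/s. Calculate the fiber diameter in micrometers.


Cross-sectional area from continuity:
  A = Q / v = 4.64406 x 10^-9 / 73 = 6.361726 x 10^-11 m^2
Diameter from circular cross-section:
  d = sqrt(4A / pi) * 10^6 (m -> um)
  d = sqrt(4 * 6.361726 x 10^-11 / pi) * 10^6 = 9.0 um

9.0 um


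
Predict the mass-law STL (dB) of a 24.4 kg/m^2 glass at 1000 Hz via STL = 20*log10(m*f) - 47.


Mass law: STL = 20 * log10(m * f) - 47
  m * f = 24.4 * 1000 = 24400
  log10(24400) = 4.38739
  STL = 20 * 4.38739 - 47 = 87.7478 - 47 = 40.7 dB

40.7 dB


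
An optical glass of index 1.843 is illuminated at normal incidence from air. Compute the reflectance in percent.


Fresnel reflectance at normal incidence:
  R = ((n - 1)/(n + 1))^2
  (n - 1)/(n + 1) = (1.843 - 1)/(1.843 + 1) = 0.296518
  R = 0.296518^2 = 0.0879229
  R(%) = 0.0879229 * 100 = 8.792%

8.792%


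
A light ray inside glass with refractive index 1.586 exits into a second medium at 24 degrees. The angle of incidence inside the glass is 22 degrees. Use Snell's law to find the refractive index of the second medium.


Apply Snell's law: n1 * sin(theta1) = n2 * sin(theta2)
  n2 = n1 * sin(theta1) / sin(theta2)
  sin(22) = 0.374607
  sin(24) = 0.406737
  n2 = 1.586 * 0.374607 / 0.406737 = 1.4607

1.4607


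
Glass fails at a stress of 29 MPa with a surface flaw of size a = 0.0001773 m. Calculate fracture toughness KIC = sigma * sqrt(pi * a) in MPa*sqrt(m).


Fracture toughness: KIC = sigma * sqrt(pi * a)
  pi * a = pi * 0.0001773 = 0.000557004
  sqrt(pi * a) = 0.023601
  KIC = 29 * 0.023601 = 0.684 MPa*sqrt(m)

0.684 MPa*sqrt(m)


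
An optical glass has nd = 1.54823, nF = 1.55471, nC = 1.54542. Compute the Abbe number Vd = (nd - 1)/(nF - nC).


Abbe number formula: Vd = (nd - 1) / (nF - nC)
  nd - 1 = 1.54823 - 1 = 0.54823
  nF - nC = 1.55471 - 1.54542 = 0.00929
  Vd = 0.54823 / 0.00929 = 59.01

59.01


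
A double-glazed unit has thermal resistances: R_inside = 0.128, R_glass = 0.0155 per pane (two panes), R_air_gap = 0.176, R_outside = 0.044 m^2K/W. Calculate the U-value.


Total thermal resistance (series):
  R_total = R_in + R_glass + R_air + R_glass + R_out
  R_total = 0.128 + 0.0155 + 0.176 + 0.0155 + 0.044 = 0.379 m^2K/W
U-value = 1 / R_total = 1 / 0.379 = 2.639 W/m^2K

2.639 W/m^2K


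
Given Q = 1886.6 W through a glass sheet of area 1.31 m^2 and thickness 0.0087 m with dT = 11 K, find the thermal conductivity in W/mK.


Fourier's law rearranged: k = Q * t / (A * dT)
  Numerator = 1886.6 * 0.0087 = 16.41342
  Denominator = 1.31 * 11 = 14.41
  k = 16.41342 / 14.41 = 1.139 W/mK

1.139 W/mK


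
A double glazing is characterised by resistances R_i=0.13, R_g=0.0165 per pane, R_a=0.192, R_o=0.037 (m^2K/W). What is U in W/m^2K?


Total thermal resistance (series):
  R_total = R_in + R_glass + R_air + R_glass + R_out
  R_total = 0.13 + 0.0165 + 0.192 + 0.0165 + 0.037 = 0.392 m^2K/W
U-value = 1 / R_total = 1 / 0.392 = 2.551 W/m^2K

2.551 W/m^2K


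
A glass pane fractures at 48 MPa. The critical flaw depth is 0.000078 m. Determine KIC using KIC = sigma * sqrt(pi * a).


Fracture toughness: KIC = sigma * sqrt(pi * a)
  pi * a = pi * 0.000078 = 0.000245044
  sqrt(pi * a) = 0.015654
  KIC = 48 * 0.015654 = 0.751 MPa*sqrt(m)

0.751 MPa*sqrt(m)


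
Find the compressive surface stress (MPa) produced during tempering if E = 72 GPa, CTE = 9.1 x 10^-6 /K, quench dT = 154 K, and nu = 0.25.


Tempering stress: sigma = E * alpha * dT / (1 - nu)
  E (MPa) = 72 * 1000 = 72000
  Numerator = 72000 * (9.1 x 10^-6) * 154 = 100.9008
  Denominator = 1 - 0.25 = 0.75
  sigma = 100.9008 / 0.75 = 134.5 MPa

134.5 MPa


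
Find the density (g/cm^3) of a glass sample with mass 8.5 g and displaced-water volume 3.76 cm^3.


Use the definition of density:
  rho = mass / volume
  rho = 8.5 / 3.76 = 2.261 g/cm^3

2.261 g/cm^3


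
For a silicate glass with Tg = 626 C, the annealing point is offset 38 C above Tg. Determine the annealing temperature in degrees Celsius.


The annealing temperature is Tg plus the offset:
  T_anneal = 626 + 38 = 664 C

664 C


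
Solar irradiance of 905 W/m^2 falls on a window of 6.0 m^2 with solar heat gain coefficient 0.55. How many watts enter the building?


Solar heat gain: Q = Area * SHGC * Irradiance
  Q = 6.0 * 0.55 * 905 = 2986.5 W

2986.5 W


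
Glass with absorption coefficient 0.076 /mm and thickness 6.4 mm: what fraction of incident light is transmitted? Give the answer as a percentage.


Beer-Lambert law: T = exp(-alpha * thickness)
  exponent = -0.076 * 6.4 = -0.4864
  T = exp(-0.4864) = 0.6148
  Percentage = 0.6148 * 100 = 61.48%

61.48%


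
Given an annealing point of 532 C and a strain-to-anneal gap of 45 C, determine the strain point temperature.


Strain point = annealing point - difference:
  T_strain = 532 - 45 = 487 C

487 C


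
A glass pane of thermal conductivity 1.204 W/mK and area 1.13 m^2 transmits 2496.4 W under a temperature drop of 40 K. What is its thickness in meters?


Fourier's law: t = k * A * dT / Q
  t = 1.204 * 1.13 * 40 / 2496.4
  t = 54.4208 / 2496.4 = 0.0218 m

0.0218 m


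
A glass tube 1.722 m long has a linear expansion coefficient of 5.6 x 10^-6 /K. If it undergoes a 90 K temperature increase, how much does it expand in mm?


Thermal expansion formula: dL = alpha * L0 * dT
  dL = (5.6 x 10^-6) * 1.722 * 90 = 0.00086789 m
Convert to mm: 0.00086789 * 1000 = 0.8679 mm

0.8679 mm


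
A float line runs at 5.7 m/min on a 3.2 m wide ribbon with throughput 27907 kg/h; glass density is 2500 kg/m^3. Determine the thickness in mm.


Ribbon cross-section from mass balance:
  Volume rate = throughput / density = 27907 / 2500 = 11.1628 m^3/h
  thickness = volume rate / (speed * 60 * width), i.e.
  thickness = throughput / (60 * speed * width * density) * 1000
  thickness = 27907 / (60 * 5.7 * 3.2 * 2500) * 1000 = 10.2 mm

10.2 mm


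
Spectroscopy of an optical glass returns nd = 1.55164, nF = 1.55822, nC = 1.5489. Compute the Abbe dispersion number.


Abbe number formula: Vd = (nd - 1) / (nF - nC)
  nd - 1 = 1.55164 - 1 = 0.55164
  nF - nC = 1.55822 - 1.5489 = 0.00932
  Vd = 0.55164 / 0.00932 = 59.19

59.19


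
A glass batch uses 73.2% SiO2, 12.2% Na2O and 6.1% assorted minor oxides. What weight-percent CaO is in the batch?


Pieces sum to 100%:
  CaO = 100 - (SiO2 + Na2O + others)
  CaO = 100 - (73.2 + 12.2 + 6.1) = 8.5%

8.5%


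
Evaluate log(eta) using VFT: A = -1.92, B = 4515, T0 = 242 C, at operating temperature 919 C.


VFT equation: log(eta) = A + B / (T - T0)
  T - T0 = 919 - 242 = 677
  B / (T - T0) = 4515 / 677 = 6.669
  log(eta) = -1.92 + 6.669 = 4.749

4.749


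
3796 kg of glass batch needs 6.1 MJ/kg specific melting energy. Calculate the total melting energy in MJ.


Total energy = mass * specific energy
  E = 3796 * 6.1 = 23155.6 MJ

23155.6 MJ


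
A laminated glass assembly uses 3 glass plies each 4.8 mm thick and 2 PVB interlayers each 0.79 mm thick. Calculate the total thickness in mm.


Total thickness = glass contribution + PVB contribution
  Glass: 3 * 4.8 = 14.4 mm
  PVB: 2 * 0.79 = 1.58 mm
  Total = 14.4 + 1.58 = 15.98 mm

15.98 mm


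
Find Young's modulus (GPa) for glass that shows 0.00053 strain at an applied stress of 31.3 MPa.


Young's modulus: E = stress / strain
  E = 31.3 MPa / 0.00053 = 59056.6 MPa
Convert to GPa: 59056.6 / 1000 = 59.06 GPa

59.06 GPa


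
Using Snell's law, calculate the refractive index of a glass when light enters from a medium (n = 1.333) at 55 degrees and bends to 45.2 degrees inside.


Apply Snell's law: n1 * sin(theta1) = n2 * sin(theta2)
  n2 = n1 * sin(theta1) / sin(theta2)
  sin(55) = 0.819152
  sin(45.2) = 0.709571
  n2 = 1.333 * 0.819152 / 0.709571 = 1.5389

1.5389


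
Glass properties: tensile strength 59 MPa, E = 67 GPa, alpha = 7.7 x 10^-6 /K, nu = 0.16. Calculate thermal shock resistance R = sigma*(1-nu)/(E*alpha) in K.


Thermal shock resistance: R = sigma * (1 - nu) / (E * alpha)
  Numerator = 59 * (1 - 0.16) = 49.56
  Denominator = 67 * 1000 * (7.7 x 10^-6) = 0.5159
  R = 49.56 / 0.5159 = 96.1 K

96.1 K


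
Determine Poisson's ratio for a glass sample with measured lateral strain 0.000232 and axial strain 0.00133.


Poisson's ratio: nu = lateral strain / axial strain
  nu = 0.000232 / 0.00133 = 0.1744

0.1744


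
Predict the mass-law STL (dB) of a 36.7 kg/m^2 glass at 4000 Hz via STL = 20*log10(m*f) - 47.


Mass law: STL = 20 * log10(m * f) - 47
  m * f = 36.7 * 4000 = 146800
  log10(146800) = 5.16673
  STL = 20 * 5.16673 - 47 = 103.3346 - 47 = 56.3 dB

56.3 dB


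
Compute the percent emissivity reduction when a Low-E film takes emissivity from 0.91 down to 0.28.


Percentage reduction = (1 - coated/uncoated) * 100
  Ratio = 0.28 / 0.91 = 0.3077
  Reduction = (1 - 0.3077) * 100 = 69.2%

69.2%


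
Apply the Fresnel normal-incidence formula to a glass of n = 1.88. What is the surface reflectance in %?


Fresnel reflectance at normal incidence:
  R = ((n - 1)/(n + 1))^2
  (n - 1)/(n + 1) = (1.88 - 1)/(1.88 + 1) = 0.305556
  R = 0.305556^2 = 0.0933645
  R(%) = 0.0933645 * 100 = 9.336%

9.336%


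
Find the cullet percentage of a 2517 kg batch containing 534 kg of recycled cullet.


Cullet ratio = (cullet mass / total batch mass) * 100
  Ratio = 534 / 2517 * 100 = 21.22%

21.22%


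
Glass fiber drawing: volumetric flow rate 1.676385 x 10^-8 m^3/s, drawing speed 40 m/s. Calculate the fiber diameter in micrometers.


Cross-sectional area from continuity:
  A = Q / v = 1.676385 x 10^-8 / 40 = 4.190962 x 10^-10 m^2
Diameter from circular cross-section:
  d = sqrt(4A / pi) * 10^6 (m -> um)
  d = sqrt(4 * 4.190962 x 10^-10 / pi) * 10^6 = 23.1 um

23.1 um


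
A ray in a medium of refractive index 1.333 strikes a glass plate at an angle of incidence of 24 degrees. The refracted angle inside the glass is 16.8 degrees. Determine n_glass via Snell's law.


Apply Snell's law: n1 * sin(theta1) = n2 * sin(theta2)
  n2 = n1 * sin(theta1) / sin(theta2)
  sin(24) = 0.406737
  sin(16.8) = 0.289032
  n2 = 1.333 * 0.406737 / 0.289032 = 1.8758

1.8758


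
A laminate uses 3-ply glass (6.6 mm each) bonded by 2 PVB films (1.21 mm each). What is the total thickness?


Total thickness = glass contribution + PVB contribution
  Glass: 3 * 6.6 = 19.8 mm
  PVB: 2 * 1.21 = 2.42 mm
  Total = 19.8 + 2.42 = 22.22 mm

22.22 mm


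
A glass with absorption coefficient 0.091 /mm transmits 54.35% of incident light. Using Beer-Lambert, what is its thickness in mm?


Rearrange T = exp(-alpha * thickness):
  thickness = -ln(T) / alpha
  T = 54.35/100 = 0.5435
  ln(T) = -0.60973
  -ln(T) = 0.60973
  thickness = 0.60973 / 0.091 = 6.7 mm

6.7 mm


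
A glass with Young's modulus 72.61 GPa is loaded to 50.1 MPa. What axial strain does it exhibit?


Rearrange E = sigma / epsilon:
  epsilon = sigma / E
  E (MPa) = 72.61 * 1000 = 72610
  epsilon = 50.1 / 72610 = 0.00069

0.00069


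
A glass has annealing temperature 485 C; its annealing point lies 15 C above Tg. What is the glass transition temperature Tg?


Rearrange T_anneal = Tg + offset for Tg:
  Tg = T_anneal - offset = 485 - 15 = 470 C

470 C


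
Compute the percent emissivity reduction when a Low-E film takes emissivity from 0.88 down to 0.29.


Percentage reduction = (1 - coated/uncoated) * 100
  Ratio = 0.29 / 0.88 = 0.3295
  Reduction = (1 - 0.3295) * 100 = 67.0%

67.0%


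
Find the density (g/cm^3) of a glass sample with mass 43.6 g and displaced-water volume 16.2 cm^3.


Use the definition of density:
  rho = mass / volume
  rho = 43.6 / 16.2 = 2.691 g/cm^3

2.691 g/cm^3


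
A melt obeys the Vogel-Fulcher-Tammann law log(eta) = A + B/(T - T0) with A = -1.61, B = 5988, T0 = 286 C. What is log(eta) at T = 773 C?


VFT equation: log(eta) = A + B / (T - T0)
  T - T0 = 773 - 286 = 487
  B / (T - T0) = 5988 / 487 = 12.296
  log(eta) = -1.61 + 12.296 = 10.686

10.686


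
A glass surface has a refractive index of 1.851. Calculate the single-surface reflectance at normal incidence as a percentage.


Fresnel reflectance at normal incidence:
  R = ((n - 1)/(n + 1))^2
  (n - 1)/(n + 1) = (1.851 - 1)/(1.851 + 1) = 0.298492
  R = 0.298492^2 = 0.0890975
  R(%) = 0.0890975 * 100 = 8.91%

8.91%


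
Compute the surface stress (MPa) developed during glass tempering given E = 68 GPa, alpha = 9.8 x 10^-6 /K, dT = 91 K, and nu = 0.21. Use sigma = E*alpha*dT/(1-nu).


Tempering stress: sigma = E * alpha * dT / (1 - nu)
  E (MPa) = 68 * 1000 = 68000
  Numerator = 68000 * (9.8 x 10^-6) * 91 = 60.6424
  Denominator = 1 - 0.21 = 0.79
  sigma = 60.6424 / 0.79 = 76.8 MPa

76.8 MPa


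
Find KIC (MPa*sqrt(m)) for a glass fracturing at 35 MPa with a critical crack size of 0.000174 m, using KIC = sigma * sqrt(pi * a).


Fracture toughness: KIC = sigma * sqrt(pi * a)
  pi * a = pi * 0.000174 = 0.000546637
  sqrt(pi * a) = 0.02338
  KIC = 35 * 0.02338 = 0.818 MPa*sqrt(m)

0.818 MPa*sqrt(m)


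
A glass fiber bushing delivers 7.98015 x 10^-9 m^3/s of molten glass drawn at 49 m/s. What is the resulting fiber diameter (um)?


Cross-sectional area from continuity:
  A = Q / v = 7.98015 x 10^-9 / 49 = 1.628602 x 10^-10 m^2
Diameter from circular cross-section:
  d = sqrt(4A / pi) * 10^6 (m -> um)
  d = sqrt(4 * 1.628602 x 10^-10 / pi) * 10^6 = 14.4 um

14.4 um


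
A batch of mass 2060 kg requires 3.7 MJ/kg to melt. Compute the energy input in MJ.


Total energy = mass * specific energy
  E = 2060 * 3.7 = 7622 MJ

7622 MJ


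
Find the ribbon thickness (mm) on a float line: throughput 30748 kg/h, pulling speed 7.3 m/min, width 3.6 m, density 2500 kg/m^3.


Ribbon cross-section from mass balance:
  Volume rate = throughput / density = 30748 / 2500 = 12.2992 m^3/h
  thickness = volume rate / (speed * 60 * width), i.e.
  thickness = throughput / (60 * speed * width * density) * 1000
  thickness = 30748 / (60 * 7.3 * 3.6 * 2500) * 1000 = 7.8 mm

7.8 mm


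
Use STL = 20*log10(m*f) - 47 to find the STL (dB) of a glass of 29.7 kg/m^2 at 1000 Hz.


Mass law: STL = 20 * log10(m * f) - 47
  m * f = 29.7 * 1000 = 29700
  log10(29700) = 4.47276
  STL = 20 * 4.47276 - 47 = 89.4552 - 47 = 42.5 dB

42.5 dB


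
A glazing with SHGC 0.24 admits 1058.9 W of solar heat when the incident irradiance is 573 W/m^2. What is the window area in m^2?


Rearrange Q = Area * SHGC * Irradiance:
  Area = Q / (SHGC * Irradiance)
  Area = 1058.9 / (0.24 * 573) = 7.7 m^2

7.7 m^2


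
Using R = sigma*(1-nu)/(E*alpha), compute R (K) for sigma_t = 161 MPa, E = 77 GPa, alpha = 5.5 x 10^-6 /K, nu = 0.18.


Thermal shock resistance: R = sigma * (1 - nu) / (E * alpha)
  Numerator = 161 * (1 - 0.18) = 132.02
  Denominator = 77 * 1000 * (5.5 x 10^-6) = 0.4235
  R = 132.02 / 0.4235 = 311.7 K

311.7 K


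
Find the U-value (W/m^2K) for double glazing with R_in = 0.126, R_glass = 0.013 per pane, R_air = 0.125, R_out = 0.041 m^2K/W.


Total thermal resistance (series):
  R_total = R_in + R_glass + R_air + R_glass + R_out
  R_total = 0.126 + 0.013 + 0.125 + 0.013 + 0.041 = 0.318 m^2K/W
U-value = 1 / R_total = 1 / 0.318 = 3.145 W/m^2K

3.145 W/m^2K


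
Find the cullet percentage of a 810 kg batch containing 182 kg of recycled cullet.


Cullet ratio = (cullet mass / total batch mass) * 100
  Ratio = 182 / 810 * 100 = 22.47%

22.47%


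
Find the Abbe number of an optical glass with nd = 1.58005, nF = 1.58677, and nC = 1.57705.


Abbe number formula: Vd = (nd - 1) / (nF - nC)
  nd - 1 = 1.58005 - 1 = 0.58005
  nF - nC = 1.58677 - 1.57705 = 0.00972
  Vd = 0.58005 / 0.00972 = 59.68

59.68


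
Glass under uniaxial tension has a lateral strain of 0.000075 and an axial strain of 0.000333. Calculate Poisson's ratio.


Poisson's ratio: nu = lateral strain / axial strain
  nu = 0.000075 / 0.000333 = 0.2252

0.2252


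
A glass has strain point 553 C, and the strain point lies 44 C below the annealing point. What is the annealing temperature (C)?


T_anneal = T_strain + gap:
  T_anneal = 553 + 44 = 597 C

597 C


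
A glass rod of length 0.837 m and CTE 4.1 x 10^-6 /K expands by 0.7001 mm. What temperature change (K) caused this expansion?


Rearrange dL = alpha * L0 * dT for dT:
  dT = dL / (alpha * L0)
  dL (m) = 0.7001 / 1000 = 0.0007001
  dT = 0.0007001 / ((4.1 x 10^-6) * 0.837) = 204.0 K

204.0 K


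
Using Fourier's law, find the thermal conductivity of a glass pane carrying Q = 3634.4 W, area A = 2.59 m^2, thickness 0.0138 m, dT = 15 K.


Fourier's law rearranged: k = Q * t / (A * dT)
  Numerator = 3634.4 * 0.0138 = 50.15472
  Denominator = 2.59 * 15 = 38.85
  k = 50.15472 / 38.85 = 1.291 W/mK

1.291 W/mK


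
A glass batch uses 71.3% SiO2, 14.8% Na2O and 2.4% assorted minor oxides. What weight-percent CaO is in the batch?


Pieces sum to 100%:
  CaO = 100 - (SiO2 + Na2O + others)
  CaO = 100 - (71.3 + 14.8 + 2.4) = 11.5%

11.5%


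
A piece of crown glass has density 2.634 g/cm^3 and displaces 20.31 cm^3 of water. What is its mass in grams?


Rearrange rho = m / V:
  m = rho * V
  m = 2.634 * 20.31 = 53.497 g

53.497 g


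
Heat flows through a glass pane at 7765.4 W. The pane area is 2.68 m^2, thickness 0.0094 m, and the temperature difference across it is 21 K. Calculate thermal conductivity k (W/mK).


Fourier's law rearranged: k = Q * t / (A * dT)
  Numerator = 7765.4 * 0.0094 = 72.99476
  Denominator = 2.68 * 21 = 56.28
  k = 72.99476 / 56.28 = 1.297 W/mK

1.297 W/mK


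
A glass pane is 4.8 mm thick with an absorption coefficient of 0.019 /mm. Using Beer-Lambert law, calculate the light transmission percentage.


Beer-Lambert law: T = exp(-alpha * thickness)
  exponent = -0.019 * 4.8 = -0.0912
  T = exp(-0.0912) = 0.9128
  Percentage = 0.9128 * 100 = 91.28%

91.28%


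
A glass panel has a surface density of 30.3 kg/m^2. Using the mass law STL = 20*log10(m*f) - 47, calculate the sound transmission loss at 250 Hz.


Mass law: STL = 20 * log10(m * f) - 47
  m * f = 30.3 * 250 = 7575
  log10(7575) = 3.87938
  STL = 20 * 3.87938 - 47 = 77.5876 - 47 = 30.6 dB

30.6 dB


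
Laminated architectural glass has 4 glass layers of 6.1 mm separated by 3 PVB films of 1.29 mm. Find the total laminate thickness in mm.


Total thickness = glass contribution + PVB contribution
  Glass: 4 * 6.1 = 24.4 mm
  PVB: 3 * 1.29 = 3.87 mm
  Total = 24.4 + 3.87 = 28.27 mm

28.27 mm


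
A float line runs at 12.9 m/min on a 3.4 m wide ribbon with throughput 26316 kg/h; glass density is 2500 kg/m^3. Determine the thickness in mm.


Ribbon cross-section from mass balance:
  Volume rate = throughput / density = 26316 / 2500 = 10.5264 m^3/h
  thickness = volume rate / (speed * 60 * width), i.e.
  thickness = throughput / (60 * speed * width * density) * 1000
  thickness = 26316 / (60 * 12.9 * 3.4 * 2500) * 1000 = 4.0 mm

4.0 mm


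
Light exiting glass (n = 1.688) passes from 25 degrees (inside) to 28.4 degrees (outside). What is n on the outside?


Apply Snell's law: n1 * sin(theta1) = n2 * sin(theta2)
  n2 = n1 * sin(theta1) / sin(theta2)
  sin(25) = 0.422618
  sin(28.4) = 0.475624
  n2 = 1.688 * 0.422618 / 0.475624 = 1.4999

1.4999


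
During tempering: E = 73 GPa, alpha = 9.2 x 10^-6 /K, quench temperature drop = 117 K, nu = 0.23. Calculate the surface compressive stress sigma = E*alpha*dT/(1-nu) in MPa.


Tempering stress: sigma = E * alpha * dT / (1 - nu)
  E (MPa) = 73 * 1000 = 73000
  Numerator = 73000 * (9.2 x 10^-6) * 117 = 78.5772
  Denominator = 1 - 0.23 = 0.77
  sigma = 78.5772 / 0.77 = 102.0 MPa

102.0 MPa


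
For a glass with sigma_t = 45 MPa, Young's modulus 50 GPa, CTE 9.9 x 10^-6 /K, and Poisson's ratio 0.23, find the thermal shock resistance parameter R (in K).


Thermal shock resistance: R = sigma * (1 - nu) / (E * alpha)
  Numerator = 45 * (1 - 0.23) = 34.65
  Denominator = 50 * 1000 * (9.9 x 10^-6) = 0.495
  R = 34.65 / 0.495 = 70.0 K

70.0 K


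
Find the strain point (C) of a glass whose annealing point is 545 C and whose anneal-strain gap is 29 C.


Strain point = annealing point - difference:
  T_strain = 545 - 29 = 516 C

516 C


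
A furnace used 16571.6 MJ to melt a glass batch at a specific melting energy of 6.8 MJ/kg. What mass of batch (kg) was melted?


Rearrange E = m * s for m:
  m = E / s
  m = 16571.6 / 6.8 = 2437.0 kg

2437.0 kg


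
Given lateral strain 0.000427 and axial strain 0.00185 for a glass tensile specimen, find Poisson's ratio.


Poisson's ratio: nu = lateral strain / axial strain
  nu = 0.000427 / 0.00185 = 0.2308

0.2308


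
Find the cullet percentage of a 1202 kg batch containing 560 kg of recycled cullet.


Cullet ratio = (cullet mass / total batch mass) * 100
  Ratio = 560 / 1202 * 100 = 46.59%

46.59%


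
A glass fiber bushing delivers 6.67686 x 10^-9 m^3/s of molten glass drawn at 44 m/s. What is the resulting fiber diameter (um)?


Cross-sectional area from continuity:
  A = Q / v = 6.67686 x 10^-9 / 44 = 1.517468 x 10^-10 m^2
Diameter from circular cross-section:
  d = sqrt(4A / pi) * 10^6 (m -> um)
  d = sqrt(4 * 1.517468 x 10^-10 / pi) * 10^6 = 13.9 um

13.9 um


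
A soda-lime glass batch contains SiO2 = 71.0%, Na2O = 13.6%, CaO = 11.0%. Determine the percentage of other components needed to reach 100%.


Sum the three major oxides:
  SiO2 + Na2O + CaO = 71.0 + 13.6 + 11.0 = 95.6%
Subtract from 100%:
  Others = 100 - 95.6 = 4.4%

4.4%


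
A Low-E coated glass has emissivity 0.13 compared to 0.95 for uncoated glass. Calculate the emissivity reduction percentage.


Percentage reduction = (1 - coated/uncoated) * 100
  Ratio = 0.13 / 0.95 = 0.1368
  Reduction = (1 - 0.1368) * 100 = 86.3%

86.3%


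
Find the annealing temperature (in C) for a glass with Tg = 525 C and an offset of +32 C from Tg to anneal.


The annealing temperature is Tg plus the offset:
  T_anneal = 525 + 32 = 557 C

557 C


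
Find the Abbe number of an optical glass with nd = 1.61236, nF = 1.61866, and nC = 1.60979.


Abbe number formula: Vd = (nd - 1) / (nF - nC)
  nd - 1 = 1.61236 - 1 = 0.61236
  nF - nC = 1.61866 - 1.60979 = 0.00887
  Vd = 0.61236 / 0.00887 = 69.04

69.04


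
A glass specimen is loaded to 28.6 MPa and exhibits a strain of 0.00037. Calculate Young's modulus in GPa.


Young's modulus: E = stress / strain
  E = 28.6 MPa / 0.00037 = 77297.3 MPa
Convert to GPa: 77297.3 / 1000 = 77.3 GPa

77.3 GPa


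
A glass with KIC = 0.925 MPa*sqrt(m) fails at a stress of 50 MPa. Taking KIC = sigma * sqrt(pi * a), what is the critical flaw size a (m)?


Rearrange KIC = sigma * sqrt(pi * a):
  sqrt(pi * a) = KIC / sigma
  sqrt(pi * a) = 0.925 / 50 = 0.0185
  a = (KIC / sigma)^2 / pi
  a = 0.0185^2 / pi = 0.0001089 m

0.0001089 m


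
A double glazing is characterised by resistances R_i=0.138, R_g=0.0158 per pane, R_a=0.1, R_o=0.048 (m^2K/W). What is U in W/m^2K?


Total thermal resistance (series):
  R_total = R_in + R_glass + R_air + R_glass + R_out
  R_total = 0.138 + 0.0158 + 0.1 + 0.0158 + 0.048 = 0.3176 m^2K/W
U-value = 1 / R_total = 1 / 0.3176 = 3.149 W/m^2K

3.149 W/m^2K


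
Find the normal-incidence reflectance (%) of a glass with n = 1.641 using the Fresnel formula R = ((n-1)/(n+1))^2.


Fresnel reflectance at normal incidence:
  R = ((n - 1)/(n + 1))^2
  (n - 1)/(n + 1) = (1.641 - 1)/(1.641 + 1) = 0.242711
  R = 0.242711^2 = 0.0589086
  R(%) = 0.0589086 * 100 = 5.891%

5.891%


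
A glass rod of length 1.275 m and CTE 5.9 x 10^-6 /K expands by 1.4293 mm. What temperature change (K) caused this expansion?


Rearrange dL = alpha * L0 * dT for dT:
  dT = dL / (alpha * L0)
  dL (m) = 1.4293 / 1000 = 0.0014293
  dT = 0.0014293 / ((5.9 x 10^-6) * 1.275) = 190.0 K

190.0 K


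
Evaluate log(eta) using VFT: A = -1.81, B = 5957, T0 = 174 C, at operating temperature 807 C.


VFT equation: log(eta) = A + B / (T - T0)
  T - T0 = 807 - 174 = 633
  B / (T - T0) = 5957 / 633 = 9.411
  log(eta) = -1.81 + 9.411 = 7.601

7.601


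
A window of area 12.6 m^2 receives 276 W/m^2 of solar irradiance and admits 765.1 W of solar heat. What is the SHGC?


Rearrange Q = Area * SHGC * Irradiance:
  SHGC = Q / (Area * Irradiance)
  SHGC = 765.1 / (12.6 * 276) = 0.22

0.22


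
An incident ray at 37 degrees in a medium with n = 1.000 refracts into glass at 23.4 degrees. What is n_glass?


Apply Snell's law: n1 * sin(theta1) = n2 * sin(theta2)
  n2 = n1 * sin(theta1) / sin(theta2)
  sin(37) = 0.601815
  sin(23.4) = 0.397148
  n2 = 1.000 * 0.601815 / 0.397148 = 1.5153

1.5153


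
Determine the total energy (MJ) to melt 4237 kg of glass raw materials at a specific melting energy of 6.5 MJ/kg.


Total energy = mass * specific energy
  E = 4237 * 6.5 = 27540.5 MJ

27540.5 MJ


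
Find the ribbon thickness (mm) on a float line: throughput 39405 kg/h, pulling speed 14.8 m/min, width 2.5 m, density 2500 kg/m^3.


Ribbon cross-section from mass balance:
  Volume rate = throughput / density = 39405 / 2500 = 15.762 m^3/h
  thickness = volume rate / (speed * 60 * width), i.e.
  thickness = throughput / (60 * speed * width * density) * 1000
  thickness = 39405 / (60 * 14.8 * 2.5 * 2500) * 1000 = 7.1 mm

7.1 mm


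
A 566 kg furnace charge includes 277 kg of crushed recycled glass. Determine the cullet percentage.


Cullet ratio = (cullet mass / total batch mass) * 100
  Ratio = 277 / 566 * 100 = 48.94%

48.94%


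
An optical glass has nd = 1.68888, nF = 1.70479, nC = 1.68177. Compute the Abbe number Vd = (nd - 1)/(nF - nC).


Abbe number formula: Vd = (nd - 1) / (nF - nC)
  nd - 1 = 1.68888 - 1 = 0.68888
  nF - nC = 1.70479 - 1.68177 = 0.02302
  Vd = 0.68888 / 0.02302 = 29.93

29.93
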